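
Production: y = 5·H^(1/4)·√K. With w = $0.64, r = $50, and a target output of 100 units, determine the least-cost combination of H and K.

H* = 625, K* = 16

Cost minimization requires the marginal rate of technical substitution to equal the input-price ratio: MP_H/MP_K = w/r.
Here MP_H/MP_K = (1/4)·(K/H)/(1/2) = 0.5·(K/H). Setting this equal to 0.64/50 = 0.0128 gives K = 0.0256H.
Substituting into y = 100: 5·H^(1/4)·(0.0256H)^(1/2) = 100.
Solving, H = 625 and K = 16.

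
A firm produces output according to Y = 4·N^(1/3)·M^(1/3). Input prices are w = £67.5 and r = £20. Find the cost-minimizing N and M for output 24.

Cost minimization requires the marginal rate of technical substitution to equal the input-price ratio: MP_N/MP_M = w/r.
Here MP_N/MP_M = (1/3)·(M/N)/(1/3) = (M/N). Setting this equal to 67.5/20 = 3.375 gives M = 3.375N.
Substituting into Y = 24: 4·N^(1/3)·(3.375N)^(1/3) = 24.
Solving, N = 8 and M = 27.

N* = 8, M* = 27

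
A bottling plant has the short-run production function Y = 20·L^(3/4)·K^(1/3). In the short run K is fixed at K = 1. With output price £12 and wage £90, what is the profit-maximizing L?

With K = 1, MP_L = (3/4)·20·L^(-1/4)·1^(1/3) = 15·L^(-1/4).
Profit maximization for a price taker requires P·MP_L = w: 12·15·L^(-1/4) = 90.
So L^(-1/4) = 0.5, which gives L = 16.

L* = 16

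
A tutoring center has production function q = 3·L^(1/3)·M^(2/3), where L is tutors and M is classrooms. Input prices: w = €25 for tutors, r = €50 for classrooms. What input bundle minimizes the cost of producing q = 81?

Cost minimization requires the marginal rate of technical substitution to equal the input-price ratio: MP_L/MP_M = w/r.
Here MP_L/MP_M = (1/3)·(M/L)/(2/3) = 0.5·(M/L). Setting this equal to 25/50 = 0.5 gives M = L.
Substituting into q = 81: 3·L^(1/3)·(L)^(2/3) = 81.
Solving, L = 27 and M = 27.

L* = 27, M* = 27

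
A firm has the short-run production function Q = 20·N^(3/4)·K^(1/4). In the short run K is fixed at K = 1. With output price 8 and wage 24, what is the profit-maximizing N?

With K = 1, MP_N = (3/4)·20·N^(-1/4)·1^(1/4) = 15·N^(-1/4).
Profit maximization for a price taker requires P·MP_N = w: 8·15·N^(-1/4) = 24.
So N^(-1/4) = 0.2, which gives N = 625.

N* = 625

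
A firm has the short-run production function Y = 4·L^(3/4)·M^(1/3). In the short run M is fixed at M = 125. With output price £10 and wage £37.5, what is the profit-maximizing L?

L* = 256

With M = 125, MP_L = (3/4)·4·L^(-1/4)·125^(1/3) = 15·L^(-1/4).
Profit maximization for a price taker requires P·MP_L = w: 10·15·L^(-1/4) = 37.5.
So L^(-1/4) = 0.25, which gives L = 256.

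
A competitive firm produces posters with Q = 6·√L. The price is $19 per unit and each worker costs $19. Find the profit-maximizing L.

L* = 9

MP_L = (1/2)·6·L^(-1/2) = 3·L^(-1/2).
Profit maximization for a price taker requires P·MP_L = w: 19·3·L^(-1/2) = 19.
So L^(-1/2) = 1/3, which gives L = 9.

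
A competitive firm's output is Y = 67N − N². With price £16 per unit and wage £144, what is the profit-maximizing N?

N* = 29

The marginal product of N is MP_N = 67 − 2N.
A price-taking firm hires until the value of the marginal product equals the wage: P·MP_N = w, so 16·(67 − 2N) = 144.
Then 67 − 2N = 9, giving N = 29.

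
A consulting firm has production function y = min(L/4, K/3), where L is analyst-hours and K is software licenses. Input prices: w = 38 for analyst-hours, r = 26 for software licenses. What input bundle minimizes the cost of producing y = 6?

L* = 24, K* = 18

With a fixed-proportions technology, the cost-minimizing bundle uses no slack in either input: L/4 = K/3 = y.
So L = 4·6 = 24 and K = 3·6 = 18.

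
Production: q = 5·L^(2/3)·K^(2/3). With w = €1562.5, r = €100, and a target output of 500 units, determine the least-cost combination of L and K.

Cost minimization requires the marginal rate of technical substitution to equal the input-price ratio: MP_L/MP_K = w/r.
Here MP_L/MP_K = (2/3)·(K/L)/(2/3) = (K/L). Setting this equal to 1562.5/100 = 15.625 gives K = 15.625L.
Substituting into q = 500: 5·L^(2/3)·(15.625L)^(2/3) = 500.
Solving, L = 8 and K = 125.

L* = 8, K* = 125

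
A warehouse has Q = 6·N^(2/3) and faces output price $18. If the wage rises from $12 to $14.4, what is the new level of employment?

From P·MP_N = w with MP_N = 4·N^(-1/3), the labor demand is N(w) = (72/w)^(3).
At w = 12: N = 216. At w = 14.4: N = 125.

N* = 125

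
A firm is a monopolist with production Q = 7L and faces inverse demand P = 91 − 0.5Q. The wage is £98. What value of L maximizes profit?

Marginal revenue from the inverse demand is MR = 91 − Q.
The marginal product is MP_L = 7.
A monopolist hires until marginal revenue product equals the wage: MR·MP_L = w.
(91 − 7L)·7 = 98, so L = 11.

L* = 11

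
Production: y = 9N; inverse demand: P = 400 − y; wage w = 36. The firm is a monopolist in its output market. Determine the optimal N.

Marginal revenue from the inverse demand is MR = 400 − 2y.
The marginal product is MP_N = 9.
A monopolist hires until marginal revenue product equals the wage: MR·MP_N = w.
(400 − 18N)·9 = 36, so N = 22.

N* = 22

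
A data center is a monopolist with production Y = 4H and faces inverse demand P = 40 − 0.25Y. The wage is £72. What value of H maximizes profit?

H* = 11

Marginal revenue from the inverse demand is MR = 40 − 0.5Y.
The marginal product is MP_H = 4.
A monopolist hires until marginal revenue product equals the wage: MR·MP_H = w.
(40 − 2H)·4 = 72, so H = 11.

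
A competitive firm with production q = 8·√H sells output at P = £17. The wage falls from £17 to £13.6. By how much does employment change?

ΔH = 9

From P·MP_H = w with MP_H = 4·H^(-1/2), the labor demand is H(w) = (68/w)^(2).
At w = 17: H = 16. At w = 13.6: H = 25.
ΔH = 25 − 16 = 9.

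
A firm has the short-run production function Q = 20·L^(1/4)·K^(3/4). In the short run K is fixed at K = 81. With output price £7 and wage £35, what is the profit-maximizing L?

With K = 81, MP_L = (1/4)·20·L^(-3/4)·81^(3/4) = 135·L^(-3/4).
Profit maximization for a price taker requires P·MP_L = w: 7·135·L^(-3/4) = 35.
So L^(-3/4) = 1/27, which gives L = 81.

L* = 81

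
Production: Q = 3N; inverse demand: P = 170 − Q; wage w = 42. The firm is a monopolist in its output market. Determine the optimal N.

Marginal revenue from the inverse demand is MR = 170 − 2Q.
The marginal product is MP_N = 3.
A monopolist hires until marginal revenue product equals the wage: MR·MP_N = w.
(170 − 6N)·3 = 42, so N = 26.

N* = 26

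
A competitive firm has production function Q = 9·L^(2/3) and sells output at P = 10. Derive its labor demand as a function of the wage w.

L(w) = 216000/w³

MP_L = (2/3)·9·L^(-1/3) = 6·L^(-1/3).
Setting P·MP_L = w: 60·L^(-1/3) = w.
Solving for L: L^(-1/3) = w/60, so L = (60/w)^(3).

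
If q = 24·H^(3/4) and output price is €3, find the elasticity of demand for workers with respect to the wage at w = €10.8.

MP_H = (3/4)·24·H^(-1/4), so P·MP_H = w gives 54·H^(-1/4) = w.
Solving, H(w) = (54/w)^(4). This is a constant-elasticity form: H ∝ w^(−4), so ε = −4.

ε = -4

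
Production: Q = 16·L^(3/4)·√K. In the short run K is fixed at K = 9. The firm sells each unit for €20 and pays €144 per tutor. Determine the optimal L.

With K = 9, MP_L = (3/4)·16·L^(-1/4)·9^(1/2) = 36·L^(-1/4).
Profit maximization for a price taker requires P·MP_L = w: 20·36·L^(-1/4) = 144.
So L^(-1/4) = 0.2, which gives L = 625.

L* = 625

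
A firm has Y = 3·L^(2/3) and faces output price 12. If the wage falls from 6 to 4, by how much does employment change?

From P·MP_L = w with MP_L = 2·L^(-1/3), the labor demand is L(w) = (24/w)^(3).
At w = 6: L = 64. At w = 4: L = 216.
ΔL = 216 − 64 = 152.

ΔL = 152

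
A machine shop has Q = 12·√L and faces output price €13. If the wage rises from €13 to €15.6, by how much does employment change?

ΔL = -11

From P·MP_L = w with MP_L = 6·L^(-1/2), the labor demand is L(w) = (78/w)^(2).
At w = 13: L = 36. At w = 15.6: L = 25.
ΔL = 25 − 36 = -11.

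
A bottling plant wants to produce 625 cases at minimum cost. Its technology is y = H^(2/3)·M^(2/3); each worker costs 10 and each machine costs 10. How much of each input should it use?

H* = 125, M* = 125

Cost minimization requires the marginal rate of technical substitution to equal the input-price ratio: MP_H/MP_M = w/r.
Here MP_H/MP_M = (2/3)·(M/H)/(2/3) = (M/H). Setting this equal to 10/10 = 1 gives M = H.
Substituting into y = 625: H^(2/3)·(H)^(2/3) = 625.
Solving, H = 125 and M = 125.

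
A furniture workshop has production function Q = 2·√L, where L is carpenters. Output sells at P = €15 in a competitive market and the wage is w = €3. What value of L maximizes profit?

MP_L = (1/2)·2·L^(-1/2) = L^(-1/2).
Profit maximization for a price taker requires P·MP_L = w: 15·L^(-1/2) = 3.
So L^(-1/2) = 0.2, which gives L = 25.

L* = 25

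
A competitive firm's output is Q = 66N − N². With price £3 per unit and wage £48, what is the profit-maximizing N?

The marginal product of N is MP_N = 66 − 2N.
A price-taking firm hires until the value of the marginal product equals the wage: P·MP_N = w, so 3·(66 − 2N) = 48.
Then 66 − 2N = 16, giving N = 25.

N* = 25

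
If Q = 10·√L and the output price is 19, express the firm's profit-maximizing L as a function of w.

L(w) = 9025/w²

MP_L = (1/2)·10·L^(-1/2) = 5·L^(-1/2).
Setting P·MP_L = w: 95·L^(-1/2) = w.
Solving for L: L^(-1/2) = w/95, so L = (95/w)^(2).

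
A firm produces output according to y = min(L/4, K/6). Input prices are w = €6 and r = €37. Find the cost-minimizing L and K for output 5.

L* = 20, K* = 30

With a fixed-proportions technology, the cost-minimizing bundle uses no slack in either input: L/4 = K/6 = y.
So L = 4·5 = 20 and K = 6·5 = 30.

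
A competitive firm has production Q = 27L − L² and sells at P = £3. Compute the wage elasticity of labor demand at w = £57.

From P·MP_L = w with MP_L = 27 − 2L, labor demand is L(w) = (27 − w/3)/2.
dL/dw = −1/(6) = -1/6.
At w = 57, L = 4, so ε = (dL/dw)·(w/L) = (-1/6)·(57/4) = -2.375.

ε = -2.375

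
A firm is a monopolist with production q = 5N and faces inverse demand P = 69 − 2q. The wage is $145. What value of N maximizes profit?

Marginal revenue from the inverse demand is MR = 69 − 4q.
The marginal product is MP_N = 5.
A monopolist hires until marginal revenue product equals the wage: MR·MP_N = w.
(69 − 20N)·5 = 145, so N = 2.

N* = 2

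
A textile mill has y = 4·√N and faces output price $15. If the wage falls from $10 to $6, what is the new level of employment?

From P·MP_N = w with MP_N = 2·N^(-1/2), the labor demand is N(w) = (30/w)^(2).
At w = 10: N = 9. At w = 6: N = 25.

N* = 25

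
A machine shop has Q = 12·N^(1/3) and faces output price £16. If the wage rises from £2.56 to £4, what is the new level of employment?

N* = 64

From P·MP_N = w with MP_N = 4·N^(-2/3), the labor demand is N(w) = (64/w)^(3/2).
At w = 2.56: N = 125. At w = 4: N = 64.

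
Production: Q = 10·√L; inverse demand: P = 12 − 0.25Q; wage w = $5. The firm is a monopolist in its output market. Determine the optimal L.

L* = 4

Marginal revenue from the inverse demand is MR = 12 − 0.5Q.
The marginal product is MP_L = 5·L^(-1/2).
A monopolist hires until marginal revenue product equals the wage: MR·MP_L = w.
At L, Q = 10·√L. Substituting and solving: (12 − 5·√L)·5·L^(-1/2) = 5 gives L = 4.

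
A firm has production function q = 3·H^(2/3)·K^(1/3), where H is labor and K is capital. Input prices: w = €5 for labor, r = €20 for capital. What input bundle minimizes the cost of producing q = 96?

Cost minimization requires the marginal rate of technical substitution to equal the input-price ratio: MP_H/MP_K = w/r.
Here MP_H/MP_K = (2/3)·(K/H)/(1/3) = 2·(K/H). Setting this equal to 5/20 = 0.25 gives K = 0.125H.
Substituting into q = 96: 3·H^(2/3)·(0.125H)^(1/3) = 96.
Solving, H = 64 and K = 8.

H* = 64, K* = 8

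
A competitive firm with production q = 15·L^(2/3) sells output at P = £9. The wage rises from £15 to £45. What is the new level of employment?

L* = 8

From P·MP_L = w with MP_L = 10·L^(-1/3), the labor demand is L(w) = (90/w)^(3).
At w = 15: L = 216. At w = 45: L = 8.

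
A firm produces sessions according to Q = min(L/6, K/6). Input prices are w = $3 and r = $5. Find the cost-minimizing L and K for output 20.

L* = 120, K* = 120

With a fixed-proportions technology, the cost-minimizing bundle uses no slack in either input: L/6 = K/6 = Q.
So L = 6·20 = 120 and K = 6·20 = 120.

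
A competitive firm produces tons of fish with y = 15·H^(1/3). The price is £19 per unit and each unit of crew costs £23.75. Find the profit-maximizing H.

MP_H = (1/3)·15·H^(-2/3) = 5·H^(-2/3).
Profit maximization for a price taker requires P·MP_H = w: 19·5·H^(-2/3) = 23.75.
So H^(-2/3) = 0.25, which gives H = 8.

H* = 8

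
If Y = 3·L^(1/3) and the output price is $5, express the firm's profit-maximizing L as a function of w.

MP_L = (1/3)·3·L^(-2/3) = L^(-2/3).
Setting P·MP_L = w: 5·L^(-2/3) = w.
Solving for L: L^(-2/3) = w/5, so L = (5/w)^(3/2).

L(w) = (5/w)^(3/2)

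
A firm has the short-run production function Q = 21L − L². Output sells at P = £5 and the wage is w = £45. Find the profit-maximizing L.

L* = 6

The marginal product of L is MP_L = 21 − 2L.
A price-taking firm hires until the value of the marginal product equals the wage: P·MP_L = w, so 5·(21 − 2L) = 45.
Then 21 − 2L = 9, giving L = 6.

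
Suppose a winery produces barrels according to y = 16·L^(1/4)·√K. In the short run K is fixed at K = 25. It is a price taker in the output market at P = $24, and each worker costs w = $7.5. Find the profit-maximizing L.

With K = 25, MP_L = (1/4)·16·L^(-3/4)·25^(1/2) = 20·L^(-3/4).
Profit maximization for a price taker requires P·MP_L = w: 24·20·L^(-3/4) = 7.5.
So L^(-3/4) = 0.015625, which gives L = 256.

L* = 256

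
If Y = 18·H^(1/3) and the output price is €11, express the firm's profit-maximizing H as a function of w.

MP_H = (1/3)·18·H^(-2/3) = 6·H^(-2/3).
Setting P·MP_H = w: 66·H^(-2/3) = w.
Solving for H: H^(-2/3) = w/66, so H = (66/w)^(3/2).

H(w) = (66/w)^(3/2)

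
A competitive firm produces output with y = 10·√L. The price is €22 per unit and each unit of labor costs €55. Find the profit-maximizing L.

L* = 4

MP_L = (1/2)·10·L^(-1/2) = 5·L^(-1/2).
Profit maximization for a price taker requires P·MP_L = w: 22·5·L^(-1/2) = 55.
So L^(-1/2) = 0.5, which gives L = 4.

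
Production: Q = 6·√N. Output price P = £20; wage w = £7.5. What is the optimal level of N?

N* = 64

MP_N = (1/2)·6·N^(-1/2) = 3·N^(-1/2).
Profit maximization for a price taker requires P·MP_N = w: 20·3·N^(-1/2) = 7.5.
So N^(-1/2) = 0.125, which gives N = 64.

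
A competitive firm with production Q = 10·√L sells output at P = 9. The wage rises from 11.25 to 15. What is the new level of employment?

L* = 9

From P·MP_L = w with MP_L = 5·L^(-1/2), the labor demand is L(w) = (45/w)^(2).
At w = 11.25: L = 16. At w = 15: L = 9.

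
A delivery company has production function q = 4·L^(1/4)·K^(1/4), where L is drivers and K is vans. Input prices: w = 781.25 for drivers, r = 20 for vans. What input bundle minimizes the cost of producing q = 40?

Cost minimization requires the marginal rate of technical substitution to equal the input-price ratio: MP_L/MP_K = w/r.
Here MP_L/MP_K = (1/4)·(K/L)/(1/4) = (K/L). Setting this equal to 781.25/20 = 39.0625 gives K = 39.0625L.
Substituting into q = 40: 4·L^(1/4)·(39.0625L)^(1/4) = 40.
Solving, L = 16 and K = 625.

L* = 16, K* = 625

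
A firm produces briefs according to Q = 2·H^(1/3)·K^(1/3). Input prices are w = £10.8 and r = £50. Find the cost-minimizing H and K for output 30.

H* = 125, K* = 27

Cost minimization requires the marginal rate of technical substitution to equal the input-price ratio: MP_H/MP_K = w/r.
Here MP_H/MP_K = (1/3)·(K/H)/(1/3) = (K/H). Setting this equal to 10.8/50 = 0.216 gives K = 0.216H.
Substituting into Q = 30: 2·H^(1/3)·(0.216H)^(1/3) = 30.
Solving, H = 125 and K = 27.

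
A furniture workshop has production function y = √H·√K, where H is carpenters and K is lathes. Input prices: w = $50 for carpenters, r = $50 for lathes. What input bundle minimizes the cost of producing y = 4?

H* = 4, K* = 4

Cost minimization requires the marginal rate of technical substitution to equal the input-price ratio: MP_H/MP_K = w/r.
Here MP_H/MP_K = (1/2)·(K/H)/(1/2) = (K/H). Setting this equal to 50/50 = 1 gives K = H.
Substituting into y = 4: H^(1/2)·(H)^(1/2) = 4.
Solving, H = 4 and K = 4.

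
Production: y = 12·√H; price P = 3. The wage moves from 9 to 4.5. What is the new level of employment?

From P·MP_H = w with MP_H = 6·H^(-1/2), the labor demand is H(w) = (18/w)^(2).
At w = 9: H = 4. At w = 4.5: H = 16.

H* = 16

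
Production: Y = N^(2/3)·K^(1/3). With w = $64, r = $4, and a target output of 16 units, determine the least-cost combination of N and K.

Cost minimization requires the marginal rate of technical substitution to equal the input-price ratio: MP_N/MP_K = w/r.
Here MP_N/MP_K = (2/3)·(K/N)/(1/3) = 2·(K/N). Setting this equal to 64/4 = 16 gives K = 8N.
Substituting into Y = 16: N^(2/3)·(8N)^(1/3) = 16.
Solving, N = 8 and K = 64.

N* = 8, K* = 64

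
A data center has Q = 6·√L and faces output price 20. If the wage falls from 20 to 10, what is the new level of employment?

L* = 36

From P·MP_L = w with MP_L = 3·L^(-1/2), the labor demand is L(w) = (60/w)^(2).
At w = 20: L = 9. At w = 10: L = 36.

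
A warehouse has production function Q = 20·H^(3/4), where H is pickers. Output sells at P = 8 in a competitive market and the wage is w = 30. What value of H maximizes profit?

MP_H = (3/4)·20·H^(-1/4) = 15·H^(-1/4).
Profit maximization for a price taker requires P·MP_H = w: 8·15·H^(-1/4) = 30.
So H^(-1/4) = 0.25, which gives H = 256.

H* = 256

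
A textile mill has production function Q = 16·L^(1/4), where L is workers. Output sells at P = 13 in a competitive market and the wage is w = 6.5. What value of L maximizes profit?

L* = 16

MP_L = (1/4)·16·L^(-3/4) = 4·L^(-3/4).
Profit maximization for a price taker requires P·MP_L = w: 13·4·L^(-3/4) = 6.5.
So L^(-3/4) = 0.125, which gives L = 16.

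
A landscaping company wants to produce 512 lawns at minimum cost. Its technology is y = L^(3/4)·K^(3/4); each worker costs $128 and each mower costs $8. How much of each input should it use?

Cost minimization requires the marginal rate of technical substitution to equal the input-price ratio: MP_L/MP_K = w/r.
Here MP_L/MP_K = (3/4)·(K/L)/(3/4) = (K/L). Setting this equal to 128/8 = 16 gives K = 16L.
Substituting into y = 512: L^(3/4)·(16L)^(3/4) = 512.
Solving, L = 16 and K = 256.

L* = 16, K* = 256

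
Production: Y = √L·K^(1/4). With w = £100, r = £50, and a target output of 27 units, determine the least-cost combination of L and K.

L* = 81, K* = 81

Cost minimization requires the marginal rate of technical substitution to equal the input-price ratio: MP_L/MP_K = w/r.
Here MP_L/MP_K = (1/2)·(K/L)/(1/4) = 2·(K/L). Setting this equal to 100/50 = 2 gives K = L.
Substituting into Y = 27: L^(1/2)·(L)^(1/4) = 27.
Solving, L = 81 and K = 81.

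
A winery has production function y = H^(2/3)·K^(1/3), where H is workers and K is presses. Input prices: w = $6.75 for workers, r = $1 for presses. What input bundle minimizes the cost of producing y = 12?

H* = 8, K* = 27

Cost minimization requires the marginal rate of technical substitution to equal the input-price ratio: MP_H/MP_K = w/r.
Here MP_H/MP_K = (2/3)·(K/H)/(1/3) = 2·(K/H). Setting this equal to 6.75/1 = 6.75 gives K = 3.375H.
Substituting into y = 12: H^(2/3)·(3.375H)^(1/3) = 12.
Solving, H = 8 and K = 27.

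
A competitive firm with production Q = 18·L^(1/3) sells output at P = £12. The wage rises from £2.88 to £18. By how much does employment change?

ΔL = -117

From P·MP_L = w with MP_L = 6·L^(-2/3), the labor demand is L(w) = (72/w)^(3/2).
At w = 2.88: L = 125. At w = 18: L = 8.
ΔL = 8 − 125 = -117.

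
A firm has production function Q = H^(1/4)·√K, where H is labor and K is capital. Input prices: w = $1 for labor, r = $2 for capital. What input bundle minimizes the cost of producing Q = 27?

Cost minimization requires the marginal rate of technical substitution to equal the input-price ratio: MP_H/MP_K = w/r.
Here MP_H/MP_K = (1/4)·(K/H)/(1/2) = 0.5·(K/H). Setting this equal to 1/2 = 0.5 gives K = H.
Substituting into Q = 27: H^(1/4)·(H)^(1/2) = 27.
Solving, H = 81 and K = 81.

H* = 81, K* = 81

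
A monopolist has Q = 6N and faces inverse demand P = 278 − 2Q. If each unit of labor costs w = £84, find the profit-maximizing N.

N* = 11

Marginal revenue from the inverse demand is MR = 278 − 4Q.
The marginal product is MP_N = 6.
A monopolist hires until marginal revenue product equals the wage: MR·MP_N = w.
(278 − 24N)·6 = 84, so N = 11.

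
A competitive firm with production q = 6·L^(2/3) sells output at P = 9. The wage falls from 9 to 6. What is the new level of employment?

L* = 216

From P·MP_L = w with MP_L = 4·L^(-1/3), the labor demand is L(w) = (36/w)^(3).
At w = 9: L = 64. At w = 6: L = 216.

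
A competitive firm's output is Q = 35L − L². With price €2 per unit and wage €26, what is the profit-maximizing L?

The marginal product of L is MP_L = 35 − 2L.
A price-taking firm hires until the value of the marginal product equals the wage: P·MP_L = w, so 2·(35 − 2L) = 26.
Then 35 − 2L = 13, giving L = 11.

L* = 11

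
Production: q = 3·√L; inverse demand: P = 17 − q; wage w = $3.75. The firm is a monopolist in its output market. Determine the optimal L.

L* = 4

Marginal revenue from the inverse demand is MR = 17 − 2q.
The marginal product is MP_L = 1.5·L^(-1/2).
A monopolist hires until marginal revenue product equals the wage: MR·MP_L = w.
At L, q = 3·√L. Substituting and solving: (17 − 6·√L)·1.5·L^(-1/2) = 3.75 gives L = 4.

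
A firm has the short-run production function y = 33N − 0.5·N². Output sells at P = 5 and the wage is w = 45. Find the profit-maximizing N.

The marginal product of N is MP_N = 33 − N.
A price-taking firm hires until the value of the marginal product equals the wage: P·MP_N = w, so 5·(33 − N) = 45.
Then 33 − N = 9, giving N = 24.

N* = 24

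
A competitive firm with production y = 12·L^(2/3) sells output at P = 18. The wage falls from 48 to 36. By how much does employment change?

From P·MP_L = w with MP_L = 8·L^(-1/3), the labor demand is L(w) = (144/w)^(3).
At w = 48: L = 27. At w = 36: L = 64.
ΔL = 64 − 27 = 37.

ΔL = 37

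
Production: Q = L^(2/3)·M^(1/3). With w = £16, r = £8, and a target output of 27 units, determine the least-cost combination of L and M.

Cost minimization requires the marginal rate of technical substitution to equal the input-price ratio: MP_L/MP_M = w/r.
Here MP_L/MP_M = (2/3)·(M/L)/(1/3) = 2·(M/L). Setting this equal to 16/8 = 2 gives M = L.
Substituting into Q = 27: L^(2/3)·(L)^(1/3) = 27.
Solving, L = 27 and M = 27.

L* = 27, M* = 27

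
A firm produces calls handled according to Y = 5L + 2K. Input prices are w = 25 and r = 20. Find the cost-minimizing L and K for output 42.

L* = 8.4, K* = 0

The inputs are perfect substitutes, so the firm uses whichever has the lower cost per unit of output.
Cost per unit of output via L is w/5 = 5; via K it is r/2 = 10. L is cheaper.
Producing Y = 42 with L alone: L = 8.4, K = 0.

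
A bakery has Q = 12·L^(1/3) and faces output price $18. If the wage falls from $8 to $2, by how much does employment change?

From P·MP_L = w with MP_L = 4·L^(-2/3), the labor demand is L(w) = (72/w)^(3/2).
At w = 8: L = 27. At w = 2: L = 216.
ΔL = 216 − 27 = 189.

ΔL = 189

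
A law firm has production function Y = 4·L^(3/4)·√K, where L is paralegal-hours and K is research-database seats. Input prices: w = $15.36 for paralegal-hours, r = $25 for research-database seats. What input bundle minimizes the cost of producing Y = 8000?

Cost minimization requires the marginal rate of technical substitution to equal the input-price ratio: MP_L/MP_K = w/r.
Here MP_L/MP_K = (3/4)·(K/L)/(1/2) = 1.5·(K/L). Setting this equal to 15.36/25 = 0.6144 gives K = 0.4096L.
Substituting into Y = 8000: 4·L^(3/4)·(0.4096L)^(1/2) = 8000.
Solving, L = 625 and K = 256.

L* = 625, K* = 256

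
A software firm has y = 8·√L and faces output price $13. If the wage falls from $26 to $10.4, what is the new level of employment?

L* = 25

From P·MP_L = w with MP_L = 4·L^(-1/2), the labor demand is L(w) = (52/w)^(2).
At w = 26: L = 4. At w = 10.4: L = 25.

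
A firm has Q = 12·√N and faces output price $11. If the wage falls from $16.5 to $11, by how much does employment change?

ΔN = 20

From P·MP_N = w with MP_N = 6·N^(-1/2), the labor demand is N(w) = (66/w)^(2).
At w = 16.5: N = 16. At w = 11: N = 36.
ΔN = 36 − 16 = 20.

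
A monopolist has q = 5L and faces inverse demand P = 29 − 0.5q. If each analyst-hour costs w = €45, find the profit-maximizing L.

Marginal revenue from the inverse demand is MR = 29 − q.
The marginal product is MP_L = 5.
A monopolist hires until marginal revenue product equals the wage: MR·MP_L = w.
(29 − 5L)·5 = 45, so L = 4.

L* = 4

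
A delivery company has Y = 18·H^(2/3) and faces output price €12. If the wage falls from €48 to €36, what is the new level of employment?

H* = 64

From P·MP_H = w with MP_H = 12·H^(-1/3), the labor demand is H(w) = (144/w)^(3).
At w = 48: H = 27. At w = 36: H = 64.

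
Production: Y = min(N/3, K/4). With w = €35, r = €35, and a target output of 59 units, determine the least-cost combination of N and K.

N* = 177, K* = 236

With a fixed-proportions technology, the cost-minimizing bundle uses no slack in either input: N/3 = K/4 = Y.
So N = 3·59 = 177 and K = 4·59 = 236.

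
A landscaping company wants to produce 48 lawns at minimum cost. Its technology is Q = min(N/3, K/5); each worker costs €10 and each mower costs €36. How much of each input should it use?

With a fixed-proportions technology, the cost-minimizing bundle uses no slack in either input: N/3 = K/5 = Q.
So N = 3·48 = 144 and K = 5·48 = 240.

N* = 144, K* = 240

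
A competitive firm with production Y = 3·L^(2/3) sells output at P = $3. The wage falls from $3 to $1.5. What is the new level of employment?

From P·MP_L = w with MP_L = 2·L^(-1/3), the labor demand is L(w) = (6/w)^(3).
At w = 3: L = 8. At w = 1.5: L = 64.

L* = 64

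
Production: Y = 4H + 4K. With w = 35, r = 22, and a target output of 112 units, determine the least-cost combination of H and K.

H* = 0, K* = 28

The inputs are perfect substitutes, so the firm uses whichever has the lower cost per unit of output.
Cost per unit of output via H is w/4 = 8.75; via K it is r/4 = 5.5. K is cheaper.
Producing Y = 112 with K alone: H = 0, K = 28.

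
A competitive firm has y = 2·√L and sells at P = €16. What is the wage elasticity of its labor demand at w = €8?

ε = -2

MP_L = (1/2)·2·L^(-1/2), so P·MP_L = w gives 16·L^(-1/2) = w.
Solving, L(w) = (16/w)^(2). This is a constant-elasticity form: L ∝ w^(−2), so ε = −2.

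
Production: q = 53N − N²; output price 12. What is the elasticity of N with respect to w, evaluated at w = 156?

From P·MP_N = w with MP_N = 53 − 2N, labor demand is N(w) = (53 − w/12)/2.
dN/dw = −1/(24) = -1/24.
At w = 156, N = 20, so ε = (dN/dw)·(w/N) = (-1/24)·(156/20) = -0.325.

ε = -0.325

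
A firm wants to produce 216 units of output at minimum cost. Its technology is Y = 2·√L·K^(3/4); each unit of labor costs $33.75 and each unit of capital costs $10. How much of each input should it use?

L* = 16, K* = 81

Cost minimization requires the marginal rate of technical substitution to equal the input-price ratio: MP_L/MP_K = w/r.
Here MP_L/MP_K = (1/2)·(K/L)/(3/4) = (2/3)·(K/L). Setting this equal to 33.75/10 = 3.375 gives K = 5.0625L.
Substituting into Y = 216: 2·L^(1/2)·(5.0625L)^(3/4) = 216.
Solving, L = 16 and K = 81.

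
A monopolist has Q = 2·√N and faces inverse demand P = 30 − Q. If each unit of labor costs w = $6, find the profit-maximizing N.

N* = 9

Marginal revenue from the inverse demand is MR = 30 − 2Q.
The marginal product is MP_N = N^(-1/2).
A monopolist hires until marginal revenue product equals the wage: MR·MP_N = w.
At N, Q = 2·√N. Substituting and solving: (30 − 4·√N)·N^(-1/2) = 6 gives N = 9.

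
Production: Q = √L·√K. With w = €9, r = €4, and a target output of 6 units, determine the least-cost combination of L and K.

L* = 4, K* = 9

Cost minimization requires the marginal rate of technical substitution to equal the input-price ratio: MP_L/MP_K = w/r.
Here MP_L/MP_K = (1/2)·(K/L)/(1/2) = (K/L). Setting this equal to 9/4 = 2.25 gives K = 2.25L.
Substituting into Q = 6: L^(1/2)·(2.25L)^(1/2) = 6.
Solving, L = 4 and K = 9.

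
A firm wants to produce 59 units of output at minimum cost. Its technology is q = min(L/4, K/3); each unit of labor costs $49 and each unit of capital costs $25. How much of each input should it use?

L* = 236, K* = 177

With a fixed-proportions technology, the cost-minimizing bundle uses no slack in either input: L/4 = K/3 = q.
So L = 4·59 = 236 and K = 3·59 = 177.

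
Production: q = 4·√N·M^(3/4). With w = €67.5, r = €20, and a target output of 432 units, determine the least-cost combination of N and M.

Cost minimization requires the marginal rate of technical substitution to equal the input-price ratio: MP_N/MP_M = w/r.
Here MP_N/MP_M = (1/2)·(M/N)/(3/4) = (2/3)·(M/N). Setting this equal to 67.5/20 = 3.375 gives M = 5.0625N.
Substituting into q = 432: 4·N^(1/2)·(5.0625N)^(3/4) = 432.
Solving, N = 16 and M = 81.

N* = 16, M* = 81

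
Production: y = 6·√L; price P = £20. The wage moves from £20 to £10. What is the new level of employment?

L* = 36

From P·MP_L = w with MP_L = 3·L^(-1/2), the labor demand is L(w) = (60/w)^(2).
At w = 20: L = 9. At w = 10: L = 36.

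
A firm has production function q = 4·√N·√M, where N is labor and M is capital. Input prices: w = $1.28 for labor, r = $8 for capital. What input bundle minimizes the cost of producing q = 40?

Cost minimization requires the marginal rate of technical substitution to equal the input-price ratio: MP_N/MP_M = w/r.
Here MP_N/MP_M = (1/2)·(M/N)/(1/2) = (M/N). Setting this equal to 1.28/8 = 0.16 gives M = 0.16N.
Substituting into q = 40: 4·N^(1/2)·(0.16N)^(1/2) = 40.
Solving, N = 25 and M = 4.

N* = 25, M* = 4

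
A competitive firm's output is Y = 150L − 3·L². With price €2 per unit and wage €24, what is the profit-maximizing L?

The marginal product of L is MP_L = 150 − 6L.
A price-taking firm hires until the value of the marginal product equals the wage: P·MP_L = w, so 2·(150 − 6L) = 24.
Then 150 − 6L = 12, giving L = 23.

L* = 23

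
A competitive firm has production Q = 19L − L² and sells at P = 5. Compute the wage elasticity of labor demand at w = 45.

From P·MP_L = w with MP_L = 19 − 2L, labor demand is L(w) = (19 − w/5)/2.
dL/dw = −1/(10) = -0.1.
At w = 45, L = 5, so ε = (dL/dw)·(w/L) = (-0.1)·(45/5) = -0.9.

ε = -0.9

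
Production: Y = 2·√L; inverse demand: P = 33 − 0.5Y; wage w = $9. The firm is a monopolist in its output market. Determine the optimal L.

L* = 9

Marginal revenue from the inverse demand is MR = 33 − Y.
The marginal product is MP_L = L^(-1/2).
A monopolist hires until marginal revenue product equals the wage: MR·MP_L = w.
At L, Y = 2·√L. Substituting and solving: (33 − 2·√L)·L^(-1/2) = 9 gives L = 9.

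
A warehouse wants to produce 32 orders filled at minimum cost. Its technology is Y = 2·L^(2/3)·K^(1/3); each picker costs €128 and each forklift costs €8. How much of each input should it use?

Cost minimization requires the marginal rate of technical substitution to equal the input-price ratio: MP_L/MP_K = w/r.
Here MP_L/MP_K = (2/3)·(K/L)/(1/3) = 2·(K/L). Setting this equal to 128/8 = 16 gives K = 8L.
Substituting into Y = 32: 2·L^(2/3)·(8L)^(1/3) = 32.
Solving, L = 8 and K = 64.

L* = 8, K* = 64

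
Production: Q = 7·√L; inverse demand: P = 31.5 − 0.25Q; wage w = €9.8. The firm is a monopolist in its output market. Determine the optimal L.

L* = 25

Marginal revenue from the inverse demand is MR = 31.5 − 0.5Q.
The marginal product is MP_L = 3.5·L^(-1/2).
A monopolist hires until marginal revenue product equals the wage: MR·MP_L = w.
At L, Q = 7·√L. Substituting and solving: (31.5 − 3.5·√L)·3.5·L^(-1/2) = 9.8 gives L = 25.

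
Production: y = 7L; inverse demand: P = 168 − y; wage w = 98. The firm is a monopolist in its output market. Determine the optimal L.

Marginal revenue from the inverse demand is MR = 168 − 2y.
The marginal product is MP_L = 7.
A monopolist hires until marginal revenue product equals the wage: MR·MP_L = w.
(168 − 14L)·7 = 98, so L = 11.

L* = 11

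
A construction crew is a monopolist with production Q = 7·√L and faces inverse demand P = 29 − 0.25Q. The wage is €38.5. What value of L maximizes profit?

Marginal revenue from the inverse demand is MR = 29 − 0.5Q.
The marginal product is MP_L = 3.5·L^(-1/2).
A monopolist hires until marginal revenue product equals the wage: MR·MP_L = w.
At L, Q = 7·√L. Substituting and solving: (29 − 3.5·√L)·3.5·L^(-1/2) = 38.5 gives L = 4.

L* = 4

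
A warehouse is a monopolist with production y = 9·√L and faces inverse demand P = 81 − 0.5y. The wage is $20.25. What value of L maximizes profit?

L* = 36

Marginal revenue from the inverse demand is MR = 81 − y.
The marginal product is MP_L = 4.5·L^(-1/2).
A monopolist hires until marginal revenue product equals the wage: MR·MP_L = w.
At L, y = 9·√L. Substituting and solving: (81 − 9·√L)·4.5·L^(-1/2) = 20.25 gives L = 36.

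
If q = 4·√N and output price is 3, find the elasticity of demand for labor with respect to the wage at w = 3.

ε = -2

MP_N = (1/2)·4·N^(-1/2), so P·MP_N = w gives 6·N^(-1/2) = w.
Solving, N(w) = (6/w)^(2). This is a constant-elasticity form: N ∝ w^(−2), so ε = −2.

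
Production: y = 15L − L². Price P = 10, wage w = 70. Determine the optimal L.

L* = 4

The marginal product of L is MP_L = 15 − 2L.
A price-taking firm hires until the value of the marginal product equals the wage: P·MP_L = w, so 10·(15 − 2L) = 70.
Then 15 − 2L = 7, giving L = 4.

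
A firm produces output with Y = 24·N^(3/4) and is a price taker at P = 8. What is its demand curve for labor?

MP_N = (3/4)·24·N^(-1/4) = 18·N^(-1/4).
Setting P·MP_N = w: 144·N^(-1/4) = w.
Solving for N: N^(-1/4) = w/144, so N = (144/w)^(4).

N(w) = (144/w)^(4)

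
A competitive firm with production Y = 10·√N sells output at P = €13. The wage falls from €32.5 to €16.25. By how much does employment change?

ΔN = 12

From P·MP_N = w with MP_N = 5·N^(-1/2), the labor demand is N(w) = (65/w)^(2).
At w = 32.5: N = 4. At w = 16.25: N = 16.
ΔN = 16 − 4 = 12.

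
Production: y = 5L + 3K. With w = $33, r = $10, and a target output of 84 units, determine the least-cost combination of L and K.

The inputs are perfect substitutes, so the firm uses whichever has the lower cost per unit of output.
Cost per unit of output via L is w/5 = 6.6; via K it is r/3 = 10/3. K is cheaper.
Producing y = 84 with K alone: L = 0, K = 28.

L* = 0, K* = 28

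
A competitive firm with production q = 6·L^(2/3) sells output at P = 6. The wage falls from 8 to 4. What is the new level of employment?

L* = 216

From P·MP_L = w with MP_L = 4·L^(-1/3), the labor demand is L(w) = (24/w)^(3).
At w = 8: L = 27. At w = 4: L = 216.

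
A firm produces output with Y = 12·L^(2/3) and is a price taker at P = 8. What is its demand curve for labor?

MP_L = (2/3)·12·L^(-1/3) = 8·L^(-1/3).
Setting P·MP_L = w: 64·L^(-1/3) = w.
Solving for L: L^(-1/3) = w/64, so L = (64/w)^(3).

L(w) = 262144/w³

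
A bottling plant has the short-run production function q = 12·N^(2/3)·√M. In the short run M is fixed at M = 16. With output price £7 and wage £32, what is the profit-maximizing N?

N* = 343

With M = 16, MP_N = (2/3)·12·N^(-1/3)·16^(1/2) = 32·N^(-1/3).
Profit maximization for a price taker requires P·MP_N = w: 7·32·N^(-1/3) = 32.
So N^(-1/3) = 1/7, which gives N = 343.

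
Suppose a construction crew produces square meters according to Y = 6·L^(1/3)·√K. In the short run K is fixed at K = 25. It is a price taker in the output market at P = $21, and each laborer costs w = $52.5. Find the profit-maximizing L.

L* = 8

With K = 25, MP_L = (1/3)·6·L^(-2/3)·25^(1/2) = 10·L^(-2/3).
Profit maximization for a price taker requires P·MP_L = w: 21·10·L^(-2/3) = 52.5.
So L^(-2/3) = 0.25, which gives L = 8.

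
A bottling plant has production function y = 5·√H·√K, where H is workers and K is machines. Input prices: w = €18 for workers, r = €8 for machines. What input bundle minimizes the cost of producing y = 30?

Cost minimization requires the marginal rate of technical substitution to equal the input-price ratio: MP_H/MP_K = w/r.
Here MP_H/MP_K = (1/2)·(K/H)/(1/2) = (K/H). Setting this equal to 18/8 = 2.25 gives K = 2.25H.
Substituting into y = 30: 5·H^(1/2)·(2.25H)^(1/2) = 30.
Solving, H = 4 and K = 9.

H* = 4, K* = 9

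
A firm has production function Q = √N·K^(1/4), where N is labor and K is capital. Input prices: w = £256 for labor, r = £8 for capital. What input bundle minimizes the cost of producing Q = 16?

N* = 16, K* = 256

Cost minimization requires the marginal rate of technical substitution to equal the input-price ratio: MP_N/MP_K = w/r.
Here MP_N/MP_K = (1/2)·(K/N)/(1/4) = 2·(K/N). Setting this equal to 256/8 = 32 gives K = 16N.
Substituting into Q = 16: N^(1/2)·(16N)^(1/4) = 16.
Solving, N = 16 and K = 256.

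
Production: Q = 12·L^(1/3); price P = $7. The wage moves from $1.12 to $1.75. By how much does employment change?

ΔL = -61

From P·MP_L = w with MP_L = 4·L^(-2/3), the labor demand is L(w) = (28/w)^(3/2).
At w = 1.12: L = 125. At w = 1.75: L = 64.
ΔL = 64 − 125 = -61.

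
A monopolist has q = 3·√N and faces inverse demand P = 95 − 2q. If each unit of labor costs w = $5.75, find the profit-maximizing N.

N* = 36

Marginal revenue from the inverse demand is MR = 95 − 4q.
The marginal product is MP_N = 1.5·N^(-1/2).
A monopolist hires until marginal revenue product equals the wage: MR·MP_N = w.
At N, q = 3·√N. Substituting and solving: (95 − 12·√N)·1.5·N^(-1/2) = 5.75 gives N = 36.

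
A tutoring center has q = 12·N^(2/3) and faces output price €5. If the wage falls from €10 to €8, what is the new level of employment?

N* = 125

From P·MP_N = w with MP_N = 8·N^(-1/3), the labor demand is N(w) = (40/w)^(3).
At w = 10: N = 64. At w = 8: N = 125.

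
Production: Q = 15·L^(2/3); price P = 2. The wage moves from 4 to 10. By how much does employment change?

From P·MP_L = w with MP_L = 10·L^(-1/3), the labor demand is L(w) = (20/w)^(3).
At w = 4: L = 125. At w = 10: L = 8.
ΔL = 8 − 125 = -117.

ΔL = -117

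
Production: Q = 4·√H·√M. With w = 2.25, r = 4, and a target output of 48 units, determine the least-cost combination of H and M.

H* = 16, M* = 9

Cost minimization requires the marginal rate of technical substitution to equal the input-price ratio: MP_H/MP_M = w/r.
Here MP_H/MP_M = (1/2)·(M/H)/(1/2) = (M/H). Setting this equal to 2.25/4 = 0.5625 gives M = 0.5625H.
Substituting into Q = 48: 4·H^(1/2)·(0.5625H)^(1/2) = 48.
Solving, H = 16 and M = 9.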